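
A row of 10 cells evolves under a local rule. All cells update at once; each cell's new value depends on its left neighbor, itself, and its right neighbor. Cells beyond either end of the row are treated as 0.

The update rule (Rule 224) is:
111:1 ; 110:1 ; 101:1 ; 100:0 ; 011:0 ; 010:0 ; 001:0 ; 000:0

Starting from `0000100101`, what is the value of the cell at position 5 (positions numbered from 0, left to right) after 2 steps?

0

step 1: 0000000010
step 2: 0000000000
position 5 holds 0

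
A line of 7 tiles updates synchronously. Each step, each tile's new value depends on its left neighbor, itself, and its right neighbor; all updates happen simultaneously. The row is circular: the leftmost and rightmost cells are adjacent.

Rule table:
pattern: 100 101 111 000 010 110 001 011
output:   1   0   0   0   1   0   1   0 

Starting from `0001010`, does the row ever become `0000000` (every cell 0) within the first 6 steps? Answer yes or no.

yes

step 1: 0011011
step 2: 1100000
step 3: 0010001
step 4: 1111011
step 5: 0000000
all cells are 0 at step 5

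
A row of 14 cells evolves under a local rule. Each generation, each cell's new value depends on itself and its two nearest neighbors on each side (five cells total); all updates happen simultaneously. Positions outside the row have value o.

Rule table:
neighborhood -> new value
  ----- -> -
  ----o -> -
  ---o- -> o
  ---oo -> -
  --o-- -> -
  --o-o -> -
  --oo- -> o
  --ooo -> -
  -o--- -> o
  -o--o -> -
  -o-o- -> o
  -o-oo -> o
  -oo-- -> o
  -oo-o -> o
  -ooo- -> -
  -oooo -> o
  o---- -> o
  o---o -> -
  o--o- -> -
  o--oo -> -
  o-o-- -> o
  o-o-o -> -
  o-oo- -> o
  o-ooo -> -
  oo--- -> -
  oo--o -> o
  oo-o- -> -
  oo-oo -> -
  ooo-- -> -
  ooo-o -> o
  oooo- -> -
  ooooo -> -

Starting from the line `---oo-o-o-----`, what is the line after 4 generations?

-o---o---oo---

---oo--oooo---
---ooo--o-----
------o--oo---
-o---o---oo---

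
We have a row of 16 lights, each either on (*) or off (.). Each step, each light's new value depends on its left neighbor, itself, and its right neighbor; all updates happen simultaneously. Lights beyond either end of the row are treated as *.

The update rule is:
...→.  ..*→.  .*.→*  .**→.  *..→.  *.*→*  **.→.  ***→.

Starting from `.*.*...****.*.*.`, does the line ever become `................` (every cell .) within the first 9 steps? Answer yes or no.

yes

****.......*****
................
all cells are . at step 2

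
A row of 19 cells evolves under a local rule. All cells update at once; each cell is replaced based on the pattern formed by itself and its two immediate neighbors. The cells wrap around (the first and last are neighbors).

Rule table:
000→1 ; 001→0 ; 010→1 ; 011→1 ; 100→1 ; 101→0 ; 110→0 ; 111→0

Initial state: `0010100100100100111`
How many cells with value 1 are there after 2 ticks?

8

1010110110110110100
1010100100100100110
count of 1: 8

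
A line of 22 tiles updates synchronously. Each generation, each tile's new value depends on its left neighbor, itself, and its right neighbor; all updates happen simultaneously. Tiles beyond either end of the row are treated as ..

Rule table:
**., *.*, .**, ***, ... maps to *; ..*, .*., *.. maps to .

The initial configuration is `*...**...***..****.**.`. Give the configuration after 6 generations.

************..*******.

..*.**.*.***..*******.
*..****.****..*******.
...*********..*******.
**.*********..*******.
************..*******.
************..*******.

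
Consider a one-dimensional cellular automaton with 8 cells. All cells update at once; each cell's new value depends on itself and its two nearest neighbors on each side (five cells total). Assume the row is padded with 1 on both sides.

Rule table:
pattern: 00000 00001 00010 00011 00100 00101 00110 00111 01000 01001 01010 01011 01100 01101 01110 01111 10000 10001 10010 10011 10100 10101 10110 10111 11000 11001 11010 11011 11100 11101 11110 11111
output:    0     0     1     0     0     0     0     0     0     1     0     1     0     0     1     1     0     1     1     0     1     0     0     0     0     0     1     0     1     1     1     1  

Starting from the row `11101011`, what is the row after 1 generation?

11110101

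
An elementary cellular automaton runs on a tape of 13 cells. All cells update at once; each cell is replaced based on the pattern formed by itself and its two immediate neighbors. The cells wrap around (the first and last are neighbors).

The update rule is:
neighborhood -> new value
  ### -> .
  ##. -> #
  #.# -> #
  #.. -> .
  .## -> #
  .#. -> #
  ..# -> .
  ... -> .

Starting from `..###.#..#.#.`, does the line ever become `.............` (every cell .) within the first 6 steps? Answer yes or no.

step 1: ..#.###..###.
step 2: ..###.#..#.#.  (repeats step 0; period 2)
step 6: ..###.#..#.#.
step 6 is ..###.#..#.#., still not uniform .

no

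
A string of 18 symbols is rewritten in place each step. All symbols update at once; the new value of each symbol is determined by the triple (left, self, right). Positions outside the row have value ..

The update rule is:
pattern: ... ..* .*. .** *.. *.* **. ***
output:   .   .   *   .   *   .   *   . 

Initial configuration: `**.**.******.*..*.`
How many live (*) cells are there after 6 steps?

7

.*..*......*.**.**
.**.**.....*..*..*
..*..**....**.**.*
..**..**....*..*.*
...**..**...**.*.*
....**..**...*.*.*
count of *: 7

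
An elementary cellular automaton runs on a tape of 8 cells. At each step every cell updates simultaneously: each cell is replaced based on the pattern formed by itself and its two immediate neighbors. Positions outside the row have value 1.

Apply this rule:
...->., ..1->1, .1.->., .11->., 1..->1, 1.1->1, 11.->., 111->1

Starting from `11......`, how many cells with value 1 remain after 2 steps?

step 1: 1.1....1
step 2: .1.1..1.
count of 1: 3

3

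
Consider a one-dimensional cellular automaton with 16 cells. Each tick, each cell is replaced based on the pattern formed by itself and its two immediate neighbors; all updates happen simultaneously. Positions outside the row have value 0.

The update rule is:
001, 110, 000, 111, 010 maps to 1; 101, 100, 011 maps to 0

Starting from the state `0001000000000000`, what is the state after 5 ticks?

1111011111111111
0111001111111111
1011010111111111
1001010011111111
1011010101111111

1011010101111111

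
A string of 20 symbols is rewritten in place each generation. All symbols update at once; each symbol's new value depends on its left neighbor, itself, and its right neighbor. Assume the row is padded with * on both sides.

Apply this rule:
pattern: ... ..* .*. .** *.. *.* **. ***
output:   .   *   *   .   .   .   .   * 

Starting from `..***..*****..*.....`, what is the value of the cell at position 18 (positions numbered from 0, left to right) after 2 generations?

*

.*.*..*.***..**....*
.*.*.**..*..*.....*.
position 18 holds *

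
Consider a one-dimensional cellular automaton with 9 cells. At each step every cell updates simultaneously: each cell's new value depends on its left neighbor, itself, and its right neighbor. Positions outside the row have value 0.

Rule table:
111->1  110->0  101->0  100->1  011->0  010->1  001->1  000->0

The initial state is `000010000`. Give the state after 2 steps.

001010100

000111000
001010100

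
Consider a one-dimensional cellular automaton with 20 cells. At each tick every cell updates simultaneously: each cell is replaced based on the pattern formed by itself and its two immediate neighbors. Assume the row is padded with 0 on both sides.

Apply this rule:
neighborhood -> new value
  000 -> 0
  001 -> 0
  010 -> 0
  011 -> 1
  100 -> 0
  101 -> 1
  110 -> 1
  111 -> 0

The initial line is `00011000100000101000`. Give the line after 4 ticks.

00011000000000000000

00011000000000010000
00011000000000000000
00011000000000000000  (fixed point — unchanged through tick 4)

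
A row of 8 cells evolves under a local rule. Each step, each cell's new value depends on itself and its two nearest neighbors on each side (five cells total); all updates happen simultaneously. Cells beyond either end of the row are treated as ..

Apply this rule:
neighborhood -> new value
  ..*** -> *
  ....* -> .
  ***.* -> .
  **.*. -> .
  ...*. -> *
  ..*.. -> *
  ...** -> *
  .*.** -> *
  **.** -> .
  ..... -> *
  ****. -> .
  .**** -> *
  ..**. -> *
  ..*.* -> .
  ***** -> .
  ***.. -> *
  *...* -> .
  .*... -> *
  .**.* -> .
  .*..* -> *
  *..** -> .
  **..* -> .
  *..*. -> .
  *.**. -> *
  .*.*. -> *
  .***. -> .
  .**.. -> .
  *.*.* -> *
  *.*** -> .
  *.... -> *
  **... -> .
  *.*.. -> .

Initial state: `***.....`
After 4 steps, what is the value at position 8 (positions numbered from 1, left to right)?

step 1: *.*.****
step 2: .***.*.*
step 3: **...**.
step 4: *...**..
position 8 holds .

.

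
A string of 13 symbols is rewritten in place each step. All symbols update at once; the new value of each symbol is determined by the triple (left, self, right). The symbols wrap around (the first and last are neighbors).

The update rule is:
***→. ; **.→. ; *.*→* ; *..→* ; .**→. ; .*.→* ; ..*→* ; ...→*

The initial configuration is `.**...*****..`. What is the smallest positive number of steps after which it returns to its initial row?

*..***.....**
.**...*****..

2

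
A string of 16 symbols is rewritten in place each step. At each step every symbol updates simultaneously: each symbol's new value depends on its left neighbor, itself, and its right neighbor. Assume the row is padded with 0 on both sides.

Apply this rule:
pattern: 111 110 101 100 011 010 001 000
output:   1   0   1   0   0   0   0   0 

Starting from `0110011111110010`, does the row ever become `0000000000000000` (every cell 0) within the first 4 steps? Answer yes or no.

0000001111100000
0000000111000000
0000000010000000
0000000000000000
all cells are 0 at step 4

yes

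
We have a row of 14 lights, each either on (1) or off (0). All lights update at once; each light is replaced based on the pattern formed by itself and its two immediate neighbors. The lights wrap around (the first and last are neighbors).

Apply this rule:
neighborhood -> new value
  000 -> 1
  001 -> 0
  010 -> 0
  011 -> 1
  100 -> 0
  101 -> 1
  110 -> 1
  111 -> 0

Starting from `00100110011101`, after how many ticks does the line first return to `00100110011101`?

00000110010110
11110110001110
10011110101011
10010011010110
00000011101111
01111010111001
11001101101000
11001111110010
11001000010001
01000011000101
10011011010010
00011111100001
01010000101100
00100110011101

14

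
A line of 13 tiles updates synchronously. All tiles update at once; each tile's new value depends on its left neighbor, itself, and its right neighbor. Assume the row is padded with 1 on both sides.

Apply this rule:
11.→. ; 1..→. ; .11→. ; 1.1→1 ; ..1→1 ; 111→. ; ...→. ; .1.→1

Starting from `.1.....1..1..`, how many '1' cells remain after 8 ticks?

tick 1: 11....11.11.1
tick 2: .....1..1..1.
tick 3: ....11.11.111
tick 4: ...1..1..1...
tick 5: ..11.11.11..1
tick 6: .1..1..1...1.
tick 7: 11.11.11..111
tick 8: ..1..1...1...
count of 1: 3

3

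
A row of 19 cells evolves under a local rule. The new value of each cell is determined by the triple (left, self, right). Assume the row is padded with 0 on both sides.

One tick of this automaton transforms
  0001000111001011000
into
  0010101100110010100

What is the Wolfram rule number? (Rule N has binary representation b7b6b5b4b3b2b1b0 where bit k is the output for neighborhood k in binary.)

26

position 8: 111 → 0  (bit 7 = 0)
position 9: 110 → 0  (bit 6 = 0)
position 13: 101 → 0  (bit 5 = 0)
position 4: 100 → 1  (bit 4 = 1)
position 7: 011 → 1  (bit 3 = 1)
position 3: 010 → 0  (bit 2 = 0)
position 2: 001 → 1  (bit 1 = 1)
position 0: 000 → 0  (bit 0 = 0)
bits b7..b0 = 00011010 = 26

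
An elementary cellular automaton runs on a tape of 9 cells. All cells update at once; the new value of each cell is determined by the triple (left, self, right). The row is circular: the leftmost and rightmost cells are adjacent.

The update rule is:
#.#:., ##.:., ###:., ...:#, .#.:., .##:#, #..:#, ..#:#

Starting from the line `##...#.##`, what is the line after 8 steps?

step 1: ..###..#.
step 2: ###..##.#
step 3: ...###..#
step 4: ####..##.
step 5: #...###..
step 6: .####..##
step 7: .#...###.
step 8: #.####..#

#.####..#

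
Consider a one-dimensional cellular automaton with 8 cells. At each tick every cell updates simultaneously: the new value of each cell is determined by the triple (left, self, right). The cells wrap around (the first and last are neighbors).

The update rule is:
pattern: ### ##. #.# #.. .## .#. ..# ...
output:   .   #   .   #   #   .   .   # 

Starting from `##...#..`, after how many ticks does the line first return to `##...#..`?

####..#.
#..##...
.#.####.
...#..##
##..#.##
.##...#.
.####..#
.#..##..
..#.####
#...#..#
###..#.#
..##...#
#.####..
..#..##.
#..#.###
##...#..

16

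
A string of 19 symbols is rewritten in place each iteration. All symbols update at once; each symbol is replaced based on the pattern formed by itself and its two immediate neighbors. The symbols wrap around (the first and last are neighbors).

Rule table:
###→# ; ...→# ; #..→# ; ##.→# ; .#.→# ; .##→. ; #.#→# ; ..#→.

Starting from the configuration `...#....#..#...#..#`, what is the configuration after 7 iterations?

##.####.##.###.##.#
###.####.##.###.##.
.###.####.##.###.##
#.###.####.##.###.#
##.###.####.##.###.
.##.###.####.##.###
#.##.###.####.##.##

#.##.###.####.##.##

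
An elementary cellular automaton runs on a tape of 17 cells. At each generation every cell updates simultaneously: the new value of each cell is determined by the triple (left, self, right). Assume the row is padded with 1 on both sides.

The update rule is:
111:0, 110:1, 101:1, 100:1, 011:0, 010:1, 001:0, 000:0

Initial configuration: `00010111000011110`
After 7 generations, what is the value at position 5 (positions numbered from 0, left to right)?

1

10011001100000011
11001100110000000
01100110011000000
10110011001100000
11011001100110000
01101100110011000
10110110011001100
position 5 holds 1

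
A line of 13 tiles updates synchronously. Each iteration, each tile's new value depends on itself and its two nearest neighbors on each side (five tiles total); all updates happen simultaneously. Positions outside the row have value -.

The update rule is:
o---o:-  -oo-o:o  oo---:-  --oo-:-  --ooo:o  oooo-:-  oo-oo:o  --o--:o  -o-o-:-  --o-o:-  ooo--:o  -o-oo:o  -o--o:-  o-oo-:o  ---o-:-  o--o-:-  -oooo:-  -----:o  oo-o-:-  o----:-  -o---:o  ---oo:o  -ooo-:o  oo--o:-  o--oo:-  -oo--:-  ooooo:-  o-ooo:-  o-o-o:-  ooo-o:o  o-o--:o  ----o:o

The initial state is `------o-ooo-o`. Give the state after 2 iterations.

ooooo--o-oo-o
o---o---ooo-o

o---o---ooo-o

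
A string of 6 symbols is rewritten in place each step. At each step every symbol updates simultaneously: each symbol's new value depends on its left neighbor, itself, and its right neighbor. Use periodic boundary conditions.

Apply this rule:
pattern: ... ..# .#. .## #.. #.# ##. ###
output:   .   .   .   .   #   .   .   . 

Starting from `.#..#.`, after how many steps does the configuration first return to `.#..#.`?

3

..#..#
#..#..
.#..#.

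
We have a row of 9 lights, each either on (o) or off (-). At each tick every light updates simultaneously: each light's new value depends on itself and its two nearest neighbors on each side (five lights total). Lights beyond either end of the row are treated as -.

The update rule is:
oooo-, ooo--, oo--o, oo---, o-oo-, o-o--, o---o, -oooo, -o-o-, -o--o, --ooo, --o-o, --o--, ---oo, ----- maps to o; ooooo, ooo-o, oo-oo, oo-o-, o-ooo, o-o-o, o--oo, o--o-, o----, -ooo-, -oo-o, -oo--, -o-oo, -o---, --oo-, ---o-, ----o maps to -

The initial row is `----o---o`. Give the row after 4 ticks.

oo--o-o-o
--o-oo-oo
--o-o--o-
--oooo-o-

--oooo-o-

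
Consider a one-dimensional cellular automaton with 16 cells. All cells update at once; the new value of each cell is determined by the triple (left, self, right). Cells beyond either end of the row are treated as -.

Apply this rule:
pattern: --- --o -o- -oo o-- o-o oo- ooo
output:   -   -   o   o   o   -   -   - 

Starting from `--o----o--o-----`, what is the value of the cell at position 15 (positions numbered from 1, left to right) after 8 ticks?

tick 1: --oo---oo-oo----
tick 2: --o-o--o--o-o---
tick 3: --o-oo-oo-o-oo--
tick 4: --o-o--o--o-o-o-
tick 5: --o-oo-oo-o-o-oo
tick 6: --o-o--o--o-o-o-  (repeats tick 4; period 2)
tick 8: --o-o--o--o-o-o-
position 15 holds o

o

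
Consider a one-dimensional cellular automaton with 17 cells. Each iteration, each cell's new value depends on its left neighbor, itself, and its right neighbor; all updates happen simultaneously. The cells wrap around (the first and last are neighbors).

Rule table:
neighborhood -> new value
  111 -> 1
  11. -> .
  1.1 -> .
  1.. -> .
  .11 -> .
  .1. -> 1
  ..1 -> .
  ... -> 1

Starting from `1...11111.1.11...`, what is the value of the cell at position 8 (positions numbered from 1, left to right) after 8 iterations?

iteration 1: 1.1..111..1....1.
iteration 2: 1.1...1...1.11.1.
iteration 3: 1.1.1.1.1.1....1.
iteration 4: 1.1.1.1.1.1.11.1.
iteration 5: 1.1.1.1.1.1....1.  (repeats iteration 3; period 2)
iteration 8: 1.1.1.1.1.1.11.1.
position 8 holds .

.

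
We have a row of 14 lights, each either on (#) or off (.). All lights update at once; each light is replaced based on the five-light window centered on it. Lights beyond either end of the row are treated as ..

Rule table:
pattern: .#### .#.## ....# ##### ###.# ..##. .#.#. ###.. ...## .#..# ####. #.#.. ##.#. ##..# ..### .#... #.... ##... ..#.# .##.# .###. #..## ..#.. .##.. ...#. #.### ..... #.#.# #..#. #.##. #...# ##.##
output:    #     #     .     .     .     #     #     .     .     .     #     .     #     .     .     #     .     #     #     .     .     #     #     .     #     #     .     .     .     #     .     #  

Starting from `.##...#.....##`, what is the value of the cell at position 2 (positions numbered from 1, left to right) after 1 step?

.#.#.###....#.
position 2 holds #

#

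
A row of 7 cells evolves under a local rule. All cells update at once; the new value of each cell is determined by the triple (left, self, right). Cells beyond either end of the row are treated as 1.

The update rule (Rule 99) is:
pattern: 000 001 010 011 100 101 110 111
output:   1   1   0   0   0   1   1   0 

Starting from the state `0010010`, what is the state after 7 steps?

0100101
1001010
1010101
1101010
0110101
1011010
1101101

1101101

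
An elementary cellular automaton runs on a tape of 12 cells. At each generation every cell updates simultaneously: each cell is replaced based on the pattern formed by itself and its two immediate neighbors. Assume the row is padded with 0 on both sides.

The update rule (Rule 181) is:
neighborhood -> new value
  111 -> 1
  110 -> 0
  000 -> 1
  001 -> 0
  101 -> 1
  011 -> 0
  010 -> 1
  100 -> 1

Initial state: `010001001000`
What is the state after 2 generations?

001010010110

011101101111
001010010110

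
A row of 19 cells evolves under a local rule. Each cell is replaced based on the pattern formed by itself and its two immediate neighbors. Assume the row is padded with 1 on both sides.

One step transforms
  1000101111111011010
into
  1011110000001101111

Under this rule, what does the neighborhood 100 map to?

At position 1 the neighborhood is 100; the next row has 0 there.

0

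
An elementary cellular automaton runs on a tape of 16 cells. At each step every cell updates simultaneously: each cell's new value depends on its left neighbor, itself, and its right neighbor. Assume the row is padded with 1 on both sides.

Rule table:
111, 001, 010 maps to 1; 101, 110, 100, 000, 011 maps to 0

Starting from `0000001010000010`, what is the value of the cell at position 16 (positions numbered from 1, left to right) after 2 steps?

0

step 1: 0000011010000110
step 2: 0000100010001000
position 16 holds 0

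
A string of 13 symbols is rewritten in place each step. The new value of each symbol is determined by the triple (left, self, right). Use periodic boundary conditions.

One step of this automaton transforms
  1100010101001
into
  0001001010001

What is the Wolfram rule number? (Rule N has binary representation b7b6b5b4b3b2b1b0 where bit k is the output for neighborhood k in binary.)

41

position 0: 111 → 0  (bit 7 = 0)
position 1: 110 → 0  (bit 6 = 0)
position 6: 101 → 1  (bit 5 = 1)
position 2: 100 → 0  (bit 4 = 0)
position 12: 011 → 1  (bit 3 = 1)
position 5: 010 → 0  (bit 2 = 0)
position 4: 001 → 0  (bit 1 = 0)
position 3: 000 → 1  (bit 0 = 1)
bits b7..b0 = 00101001 = 41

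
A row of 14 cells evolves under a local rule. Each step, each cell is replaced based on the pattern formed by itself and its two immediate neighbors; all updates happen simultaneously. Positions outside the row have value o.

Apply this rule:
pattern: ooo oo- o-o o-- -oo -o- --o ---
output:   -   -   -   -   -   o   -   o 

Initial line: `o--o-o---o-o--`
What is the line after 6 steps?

step 1: ---o-o-o-o-o--
step 2: -o-o-o-o-o-o--
step 3: -o-o-o-o-o-o--  (fixed point — unchanged through step 6)

-o-o-o-o-o-o--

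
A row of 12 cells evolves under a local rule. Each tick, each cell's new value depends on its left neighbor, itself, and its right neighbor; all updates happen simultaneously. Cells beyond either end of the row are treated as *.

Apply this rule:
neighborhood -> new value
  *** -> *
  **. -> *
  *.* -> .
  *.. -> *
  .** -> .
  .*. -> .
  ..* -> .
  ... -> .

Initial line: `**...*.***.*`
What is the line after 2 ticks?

***.....**..
****.....**.

****.....**.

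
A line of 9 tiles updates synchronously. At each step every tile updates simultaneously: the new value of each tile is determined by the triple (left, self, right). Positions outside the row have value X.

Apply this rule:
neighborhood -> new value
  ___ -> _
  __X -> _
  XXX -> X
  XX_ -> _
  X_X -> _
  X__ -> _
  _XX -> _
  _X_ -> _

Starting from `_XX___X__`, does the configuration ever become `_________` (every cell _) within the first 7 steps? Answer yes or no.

step 1: _________
all cells are _ at step 1

yes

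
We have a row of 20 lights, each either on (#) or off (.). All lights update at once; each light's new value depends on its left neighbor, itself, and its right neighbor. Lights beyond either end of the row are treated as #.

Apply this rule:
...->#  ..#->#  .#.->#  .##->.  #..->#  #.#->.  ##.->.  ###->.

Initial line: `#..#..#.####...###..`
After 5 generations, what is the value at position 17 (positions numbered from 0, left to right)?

.

generation 1: .######.....###...##
generation 2: .......#####...###..
generation 3: #######.....###...##
generation 4: .......#####...###..  (repeats generation 2; period 2)
generation 5: #######.....###...##
position 17 holds .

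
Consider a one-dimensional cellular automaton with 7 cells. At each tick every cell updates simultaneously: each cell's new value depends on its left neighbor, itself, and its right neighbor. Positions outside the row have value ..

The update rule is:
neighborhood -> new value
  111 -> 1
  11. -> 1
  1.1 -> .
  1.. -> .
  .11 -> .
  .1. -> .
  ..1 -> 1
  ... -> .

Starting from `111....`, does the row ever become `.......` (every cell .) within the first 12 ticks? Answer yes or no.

yes

.11....
1.1....
.......
all cells are . at tick 3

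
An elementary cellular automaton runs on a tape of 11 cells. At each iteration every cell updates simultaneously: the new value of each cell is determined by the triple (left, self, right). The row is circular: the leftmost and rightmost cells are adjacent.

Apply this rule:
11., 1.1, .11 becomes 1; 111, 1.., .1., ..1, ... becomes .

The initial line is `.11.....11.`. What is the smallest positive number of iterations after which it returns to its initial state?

1

.11.....11.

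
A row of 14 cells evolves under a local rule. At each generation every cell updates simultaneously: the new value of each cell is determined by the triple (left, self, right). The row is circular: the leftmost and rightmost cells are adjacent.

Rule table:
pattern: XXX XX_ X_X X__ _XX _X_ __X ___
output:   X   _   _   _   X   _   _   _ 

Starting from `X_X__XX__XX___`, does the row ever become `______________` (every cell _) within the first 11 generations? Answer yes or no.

yes

generation 1: _____X___X____
generation 2: ______________
all cells are _ at generation 2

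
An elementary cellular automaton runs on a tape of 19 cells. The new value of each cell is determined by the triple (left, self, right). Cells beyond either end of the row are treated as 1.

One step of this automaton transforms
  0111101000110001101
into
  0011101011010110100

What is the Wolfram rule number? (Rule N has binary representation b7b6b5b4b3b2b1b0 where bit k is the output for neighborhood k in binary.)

199

position 2: 111 → 1  (bit 7 = 1)
position 4: 110 → 1  (bit 6 = 1)
position 0: 101 → 0  (bit 5 = 0)
position 7: 100 → 0  (bit 4 = 0)
position 1: 011 → 0  (bit 3 = 0)
position 6: 010 → 1  (bit 2 = 1)
position 9: 001 → 1  (bit 1 = 1)
position 8: 000 → 1  (bit 0 = 1)
bits b7..b0 = 11000111 = 199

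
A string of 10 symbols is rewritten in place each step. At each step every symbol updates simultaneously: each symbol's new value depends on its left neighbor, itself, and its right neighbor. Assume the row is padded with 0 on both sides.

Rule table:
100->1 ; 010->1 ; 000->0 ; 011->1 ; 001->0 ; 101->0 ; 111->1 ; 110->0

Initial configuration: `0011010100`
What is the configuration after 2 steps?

0010010110
0011010101

0011010101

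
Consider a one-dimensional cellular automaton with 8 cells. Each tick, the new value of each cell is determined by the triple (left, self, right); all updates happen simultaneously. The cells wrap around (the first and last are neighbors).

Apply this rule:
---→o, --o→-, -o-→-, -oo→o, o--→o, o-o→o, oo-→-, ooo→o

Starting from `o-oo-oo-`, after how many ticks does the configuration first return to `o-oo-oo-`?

tick 1: -oo-oo-o
tick 2: oo-oo-o-
tick 3: o-oo-o-o
tick 4: -oo-o-oo
tick 5: oo-o-oo-
tick 6: o-o-oo-o
tick 7: -o-oo-oo
tick 8: o-oo-oo-

8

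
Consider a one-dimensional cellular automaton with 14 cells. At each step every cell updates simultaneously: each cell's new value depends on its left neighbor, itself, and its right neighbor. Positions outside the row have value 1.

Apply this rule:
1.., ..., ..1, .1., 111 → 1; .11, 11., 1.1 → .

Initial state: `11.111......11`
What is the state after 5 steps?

1...1.111111.1
.1111..1111...
..11.11.11.111
11..........11
1.1111111111.1

1.1111111111.1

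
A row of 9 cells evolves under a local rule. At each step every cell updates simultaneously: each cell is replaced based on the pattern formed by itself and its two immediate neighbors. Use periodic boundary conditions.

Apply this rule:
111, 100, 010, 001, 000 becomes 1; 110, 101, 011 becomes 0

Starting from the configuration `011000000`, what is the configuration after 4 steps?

100111111
011011111
000001110
111110101

111110101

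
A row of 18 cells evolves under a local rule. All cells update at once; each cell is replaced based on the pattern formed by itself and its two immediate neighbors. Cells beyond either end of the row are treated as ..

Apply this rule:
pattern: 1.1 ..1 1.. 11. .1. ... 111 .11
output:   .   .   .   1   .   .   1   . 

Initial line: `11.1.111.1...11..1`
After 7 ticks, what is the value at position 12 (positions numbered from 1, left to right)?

.

.1....11......1...
.......1..........
..................
..................  (fixed point — unchanged through tick 7)
position 12 holds .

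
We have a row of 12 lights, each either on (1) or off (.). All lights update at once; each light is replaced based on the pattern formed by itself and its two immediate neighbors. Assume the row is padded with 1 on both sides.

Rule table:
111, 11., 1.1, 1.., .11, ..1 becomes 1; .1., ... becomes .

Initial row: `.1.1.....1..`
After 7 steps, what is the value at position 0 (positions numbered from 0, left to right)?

1

step 1: 1.1.1...1.11
step 2: 11.1.1.1.111
step 3: 111.1.1.1111
step 4: 1111.1.11111
step 5: 11111.111111
step 6: 111111111111
step 7: 111111111111
position 0 holds 1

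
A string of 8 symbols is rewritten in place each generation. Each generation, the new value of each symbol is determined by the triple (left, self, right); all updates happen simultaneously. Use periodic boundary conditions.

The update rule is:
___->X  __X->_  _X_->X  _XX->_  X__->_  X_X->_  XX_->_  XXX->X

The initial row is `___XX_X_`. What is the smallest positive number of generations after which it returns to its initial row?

generation 1: XX____X_
generation 2: ___XX_X_

2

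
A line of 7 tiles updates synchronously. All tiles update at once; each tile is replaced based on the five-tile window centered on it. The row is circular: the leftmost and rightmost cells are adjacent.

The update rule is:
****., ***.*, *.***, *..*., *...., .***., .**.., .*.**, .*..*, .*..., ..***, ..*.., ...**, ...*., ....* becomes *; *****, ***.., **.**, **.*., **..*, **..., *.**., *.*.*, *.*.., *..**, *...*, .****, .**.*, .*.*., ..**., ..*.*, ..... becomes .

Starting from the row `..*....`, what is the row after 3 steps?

*****.*

step 1: *****..
step 2: *..*...
step 3: *****.*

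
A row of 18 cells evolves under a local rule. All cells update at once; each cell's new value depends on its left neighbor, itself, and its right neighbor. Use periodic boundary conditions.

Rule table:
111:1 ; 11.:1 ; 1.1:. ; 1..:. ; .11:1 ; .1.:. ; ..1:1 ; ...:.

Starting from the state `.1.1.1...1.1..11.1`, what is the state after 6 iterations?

...1....11111111..

iteration 1: ........1....111..
iteration 2: .......1....1111..
iteration 3: ......1....11111..
iteration 4: .....1....111111..
iteration 5: ....1....1111111..
iteration 6: ...1....11111111..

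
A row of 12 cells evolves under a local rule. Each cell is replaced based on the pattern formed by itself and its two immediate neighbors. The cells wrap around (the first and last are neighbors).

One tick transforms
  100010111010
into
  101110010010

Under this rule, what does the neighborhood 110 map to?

0

At position 8 the neighborhood is 110; the next row has 0 there.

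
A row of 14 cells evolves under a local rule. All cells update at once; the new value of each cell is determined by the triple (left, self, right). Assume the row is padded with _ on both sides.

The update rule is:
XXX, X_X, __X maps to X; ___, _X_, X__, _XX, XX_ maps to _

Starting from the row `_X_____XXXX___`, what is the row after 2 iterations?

X_____X_XX____
_____X_X______

_____X_X______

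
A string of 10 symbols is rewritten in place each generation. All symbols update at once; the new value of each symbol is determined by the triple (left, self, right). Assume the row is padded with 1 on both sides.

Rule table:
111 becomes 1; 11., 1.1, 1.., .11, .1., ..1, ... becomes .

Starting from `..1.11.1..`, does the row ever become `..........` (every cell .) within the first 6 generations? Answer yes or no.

..........
all cells are . at generation 1

yes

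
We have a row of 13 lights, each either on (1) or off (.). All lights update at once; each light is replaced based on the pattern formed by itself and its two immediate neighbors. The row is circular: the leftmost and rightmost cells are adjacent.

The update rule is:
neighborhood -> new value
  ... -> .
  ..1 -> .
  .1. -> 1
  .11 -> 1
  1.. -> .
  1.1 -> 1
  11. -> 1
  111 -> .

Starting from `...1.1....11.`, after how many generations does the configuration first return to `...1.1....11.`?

...111....11.
...1.1....11.

2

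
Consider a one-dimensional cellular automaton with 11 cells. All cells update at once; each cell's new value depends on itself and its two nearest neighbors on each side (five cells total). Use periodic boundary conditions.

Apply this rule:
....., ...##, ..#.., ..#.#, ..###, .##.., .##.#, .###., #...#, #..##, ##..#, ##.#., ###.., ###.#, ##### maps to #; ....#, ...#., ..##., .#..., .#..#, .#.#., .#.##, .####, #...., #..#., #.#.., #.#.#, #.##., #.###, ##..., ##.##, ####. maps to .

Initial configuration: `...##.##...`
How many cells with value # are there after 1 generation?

5

#.#.#..#..#
count of #: 5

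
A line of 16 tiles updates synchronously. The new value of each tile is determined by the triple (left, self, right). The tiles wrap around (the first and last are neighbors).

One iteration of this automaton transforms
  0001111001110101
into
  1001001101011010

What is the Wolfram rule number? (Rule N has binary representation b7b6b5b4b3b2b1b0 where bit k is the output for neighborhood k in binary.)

position 4: 111 → 0  (bit 7 = 0)
position 6: 110 → 1  (bit 6 = 1)
position 12: 101 → 1  (bit 5 = 1)
position 0: 100 → 1  (bit 4 = 1)
position 3: 011 → 1  (bit 3 = 1)
position 13: 010 → 0  (bit 2 = 0)
position 2: 001 → 0  (bit 1 = 0)
position 1: 000 → 0  (bit 0 = 0)
bits b7..b0 = 01111000 = 120

120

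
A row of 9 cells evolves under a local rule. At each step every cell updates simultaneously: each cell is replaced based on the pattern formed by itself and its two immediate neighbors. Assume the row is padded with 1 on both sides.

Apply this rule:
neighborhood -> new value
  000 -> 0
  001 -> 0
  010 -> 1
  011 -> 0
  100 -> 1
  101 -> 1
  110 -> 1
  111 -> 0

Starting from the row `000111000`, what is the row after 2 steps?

110000110

100001100
110000110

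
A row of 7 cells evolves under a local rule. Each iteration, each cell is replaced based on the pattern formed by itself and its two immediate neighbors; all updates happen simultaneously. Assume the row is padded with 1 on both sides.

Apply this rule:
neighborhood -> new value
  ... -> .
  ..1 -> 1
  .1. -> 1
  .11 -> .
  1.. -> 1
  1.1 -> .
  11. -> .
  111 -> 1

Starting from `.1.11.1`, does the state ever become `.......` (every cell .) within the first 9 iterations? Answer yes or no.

iteration 1: .1.....
iteration 2: .11...1
iteration 3: ...1.1.
iteration 4: 1.11.1.
iteration 5: .....1.
iteration 6: 1...11.
iteration 7: .1.1...
iteration 8: .1.11.1  (repeats iteration 0; period 8)
iteration 9: .1.....
iteration 9 is .1....., still not uniform .

no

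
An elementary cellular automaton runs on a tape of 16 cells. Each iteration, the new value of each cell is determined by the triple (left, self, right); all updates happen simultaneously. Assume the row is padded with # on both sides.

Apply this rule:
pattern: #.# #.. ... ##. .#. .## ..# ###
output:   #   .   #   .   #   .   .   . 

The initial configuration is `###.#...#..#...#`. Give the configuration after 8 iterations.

...##.#.#..#.#..
.#...####..###..
##.#............
..##.##########.
....#..........#
.##.#.########..
#..###..........
.......########.

.......########.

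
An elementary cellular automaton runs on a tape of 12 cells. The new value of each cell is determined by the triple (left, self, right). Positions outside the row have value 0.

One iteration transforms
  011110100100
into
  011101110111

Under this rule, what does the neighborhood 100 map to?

1

At position 7 the neighborhood is 100; the next row has 1 there.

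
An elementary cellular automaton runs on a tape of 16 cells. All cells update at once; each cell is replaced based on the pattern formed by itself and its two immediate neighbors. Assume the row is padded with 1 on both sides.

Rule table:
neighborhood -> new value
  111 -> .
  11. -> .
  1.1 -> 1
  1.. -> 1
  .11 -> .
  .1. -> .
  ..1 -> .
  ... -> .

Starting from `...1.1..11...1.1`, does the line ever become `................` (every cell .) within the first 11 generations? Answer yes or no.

1...1.1...1...1.
.1...1.1...1...1
1.1...1.1...1...
.1.1...1.1...1..
1.1.1...1.1...1.
.1.1.1...1.1...1
1.1.1.1...1.1...
.1.1.1.1...1.1..
1.1.1.1.1...1.1.
.1.1.1.1.1...1.1
1.1.1.1.1.1...1.
generation 11 is 1.1.1.1.1.1...1., still not uniform .

no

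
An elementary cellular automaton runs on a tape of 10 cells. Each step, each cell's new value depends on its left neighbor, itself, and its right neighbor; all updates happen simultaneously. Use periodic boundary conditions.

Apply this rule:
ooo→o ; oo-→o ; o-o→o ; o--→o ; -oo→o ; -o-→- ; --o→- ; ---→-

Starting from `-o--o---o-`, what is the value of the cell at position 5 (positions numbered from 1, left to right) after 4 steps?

-

--o--o---o
o--o--o---
-o--o--o--
--o--o--o-
position 5 holds -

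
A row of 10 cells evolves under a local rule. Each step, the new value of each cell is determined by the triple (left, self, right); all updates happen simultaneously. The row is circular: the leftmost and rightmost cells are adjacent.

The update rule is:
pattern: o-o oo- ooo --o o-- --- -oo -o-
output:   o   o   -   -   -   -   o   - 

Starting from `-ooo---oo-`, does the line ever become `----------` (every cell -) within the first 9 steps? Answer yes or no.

-o-o---oo-
--o----oo-
-------oo-
-------oo-  (fixed point — unchanged through step 9)
step 9 is -------oo-, still not uniform -

no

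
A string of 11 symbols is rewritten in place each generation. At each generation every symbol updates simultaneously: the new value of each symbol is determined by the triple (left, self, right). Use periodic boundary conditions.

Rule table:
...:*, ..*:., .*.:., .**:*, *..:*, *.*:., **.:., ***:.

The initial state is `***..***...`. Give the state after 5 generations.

...*.*.....

generation 1: *..*.*..**.
generation 2: .*....*.*..
generation 3: ..***....**
generation 4: *.*..***.*.
generation 5: ...*.*.....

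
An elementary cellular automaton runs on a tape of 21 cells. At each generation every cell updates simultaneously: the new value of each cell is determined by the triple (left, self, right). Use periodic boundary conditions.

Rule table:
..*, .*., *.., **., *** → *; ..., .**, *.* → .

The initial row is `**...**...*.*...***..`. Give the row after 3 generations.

.**.*.**.**.**.*.****
..*.*..*..*..*.*..***
***.**********.***.**

***.**********.***.**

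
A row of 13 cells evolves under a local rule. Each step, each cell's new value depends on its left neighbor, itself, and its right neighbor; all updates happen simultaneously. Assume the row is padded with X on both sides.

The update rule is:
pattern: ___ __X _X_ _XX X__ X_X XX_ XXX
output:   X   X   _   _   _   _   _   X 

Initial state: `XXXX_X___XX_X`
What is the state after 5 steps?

step 1: XXX____XX____
step 2: XX__XXX___XXX
step 3: X__X_X__XX_XX
step 4: __X____X____X
step 5: _X__XXX__XXX_

_X__XXX__XXX_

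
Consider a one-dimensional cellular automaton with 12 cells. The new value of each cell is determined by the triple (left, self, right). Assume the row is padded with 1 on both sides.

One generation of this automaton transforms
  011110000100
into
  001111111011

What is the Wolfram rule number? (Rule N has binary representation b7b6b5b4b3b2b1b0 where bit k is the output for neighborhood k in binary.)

211

position 2: 111 → 1  (bit 7 = 1)
position 4: 110 → 1  (bit 6 = 1)
position 0: 101 → 0  (bit 5 = 0)
position 5: 100 → 1  (bit 4 = 1)
position 1: 011 → 0  (bit 3 = 0)
position 9: 010 → 0  (bit 2 = 0)
position 8: 001 → 1  (bit 1 = 1)
position 6: 000 → 1  (bit 0 = 1)
bits b7..b0 = 11010011 = 211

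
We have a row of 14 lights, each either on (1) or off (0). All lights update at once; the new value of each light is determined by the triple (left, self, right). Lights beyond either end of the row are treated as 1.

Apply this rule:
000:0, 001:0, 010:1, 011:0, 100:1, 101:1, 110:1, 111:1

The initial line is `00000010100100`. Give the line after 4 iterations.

iteration 1: 10000011110110
iteration 2: 11000001111011
iteration 3: 11100000111101
iteration 4: 11110000011110

11110000011110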